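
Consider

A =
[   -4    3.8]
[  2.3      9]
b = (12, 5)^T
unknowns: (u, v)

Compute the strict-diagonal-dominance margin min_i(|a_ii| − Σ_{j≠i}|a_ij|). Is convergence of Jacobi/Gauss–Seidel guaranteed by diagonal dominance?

0.2

row 1: |-4| − (3.8) = 0.2
row 2: |9| − (2.3) = 6.7
minimum over rows = 0.2 → strictly diagonally dominant (convergence guaranteed)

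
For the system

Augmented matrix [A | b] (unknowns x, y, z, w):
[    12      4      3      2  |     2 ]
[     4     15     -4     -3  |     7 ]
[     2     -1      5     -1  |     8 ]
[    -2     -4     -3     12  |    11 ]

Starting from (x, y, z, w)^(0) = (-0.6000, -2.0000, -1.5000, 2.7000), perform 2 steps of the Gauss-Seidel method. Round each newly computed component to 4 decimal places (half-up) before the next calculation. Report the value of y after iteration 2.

Iteration 1:
  x = (2 - (4)·-2.0000 - (3)·-1.5000 - (2)·2.7000) / (12) = 0.7583
  y = (7 - (4)·0.7583 - (-4)·-1.5000 - (-3)·2.7000) / (15) = 0.4045
  z = (8 - (2)·0.7583 - (-1)·0.4045 - (-1)·2.7000) / (5) = 1.9176
  w = (11 - (-2)·0.7583 - (-4)·0.4045 - (-3)·1.9176) / (12) = 1.6573
Iteration 2:
  x = (2 - (4)·0.4045 - (3)·1.9176 - (2)·1.6573) / (12) = -0.7238
  y = (7 - (4)·-0.7238 - (-4)·1.9176 - (-3)·1.6573) / (15) = 1.5025
  z = (8 - (2)·-0.7238 - (-1)·1.5025 - (-1)·1.6573) / (5) = 2.5215
  w = (11 - (-2)·-0.7238 - (-4)·1.5025 - (-3)·2.5215) / (12) = 1.9272

1.5025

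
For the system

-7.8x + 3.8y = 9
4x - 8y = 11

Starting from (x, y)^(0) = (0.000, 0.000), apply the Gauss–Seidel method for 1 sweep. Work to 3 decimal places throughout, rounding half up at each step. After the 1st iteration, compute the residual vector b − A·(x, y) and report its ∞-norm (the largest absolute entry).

7.416

Iteration 1:
  x = (9 - (3.8)·0.000) / (-7.8) = -1.154
  y = (11 - (4)·-1.154) / (-8) = -1.952
Residual b − A·x = (7.416, 0.000); ∞-norm = 7.416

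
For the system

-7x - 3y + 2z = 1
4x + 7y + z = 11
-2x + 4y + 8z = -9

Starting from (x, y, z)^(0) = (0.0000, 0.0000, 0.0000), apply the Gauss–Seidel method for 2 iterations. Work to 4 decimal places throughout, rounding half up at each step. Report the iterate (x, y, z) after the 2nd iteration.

(-1.4191, 2.6662, -2.8129)

Iteration 1:
  x = (1 - (-3)·0.0000 - (2)·0.0000) / (-7) = -0.1429
  y = (11 - (4)·-0.1429 - (1)·0.0000) / (7) = 1.6531
  z = (-9 - (-2)·-0.1429 - (4)·1.6531) / (8) = -1.9873
Iteration 2:
  x = (1 - (-3)·1.6531 - (2)·-1.9873) / (-7) = -1.4191
  y = (11 - (4)·-1.4191 - (1)·-1.9873) / (7) = 2.6662
  z = (-9 - (-2)·-1.4191 - (4)·2.6662) / (8) = -2.8129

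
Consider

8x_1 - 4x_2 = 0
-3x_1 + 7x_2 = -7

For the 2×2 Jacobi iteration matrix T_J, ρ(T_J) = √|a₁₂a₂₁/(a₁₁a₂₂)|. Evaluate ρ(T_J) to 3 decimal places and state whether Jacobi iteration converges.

a₁₂a₂₁/(a₁₁a₂₂) = (-4)·(-3) / ((8)·(7)) = 0.214286
ρ = √|0.214286| = √0.214286 = 0.463
ρ < 1, so Jacobi converges

0.463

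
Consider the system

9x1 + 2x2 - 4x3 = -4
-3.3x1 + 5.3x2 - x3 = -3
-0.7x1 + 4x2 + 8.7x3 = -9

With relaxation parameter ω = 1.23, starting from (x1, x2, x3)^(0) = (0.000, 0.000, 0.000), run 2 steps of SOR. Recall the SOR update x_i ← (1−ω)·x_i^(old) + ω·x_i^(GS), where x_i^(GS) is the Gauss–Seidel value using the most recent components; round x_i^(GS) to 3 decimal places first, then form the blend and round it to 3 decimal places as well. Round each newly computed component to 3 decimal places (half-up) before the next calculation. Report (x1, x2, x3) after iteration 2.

Iteration 1:
  x1: GS value = (-4 - (2)·0.000 - (-4)·0.000) / (9) = -0.444;  x1 ← (1−ω)·0.000 + ω·-0.444 = -0.546
  x2: GS value = (-3 - (-3.3)·-0.546 - (-1)·0.000) / (5.3) = -0.906;  x2 ← (1−ω)·0.000 + ω·-0.906 = -1.114
  x3: GS value = (-9 - (-0.7)·-0.546 - (4)·-1.114) / (8.7) = -0.566;  x3 ← (1−ω)·0.000 + ω·-0.566 = -0.696
Iteration 2:
  x1: GS value = (-4 - (2)·-1.114 - (-4)·-0.696) / (9) = -0.506;  x1 ← (1−ω)·-0.546 + ω·-0.506 = -0.497
  x2: GS value = (-3 - (-3.3)·-0.497 - (-1)·-0.696) / (5.3) = -1.007;  x2 ← (1−ω)·-1.114 + ω·-1.007 = -0.982
  x3: GS value = (-9 - (-0.7)·-0.497 - (4)·-0.982) / (8.7) = -0.623;  x3 ← (1−ω)·-0.696 + ω·-0.623 = -0.606

(-0.497, -0.982, -0.606)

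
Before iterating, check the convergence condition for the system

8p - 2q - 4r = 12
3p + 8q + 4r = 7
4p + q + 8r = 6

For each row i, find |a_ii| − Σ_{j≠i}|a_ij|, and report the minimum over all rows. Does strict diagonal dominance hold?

row 1: |8| − (2+4) = 2
row 2: |8| − (3+4) = 1
row 3: |8| − (4+1) = 3
minimum over rows = 1 → strictly diagonally dominant (convergence guaranteed)

1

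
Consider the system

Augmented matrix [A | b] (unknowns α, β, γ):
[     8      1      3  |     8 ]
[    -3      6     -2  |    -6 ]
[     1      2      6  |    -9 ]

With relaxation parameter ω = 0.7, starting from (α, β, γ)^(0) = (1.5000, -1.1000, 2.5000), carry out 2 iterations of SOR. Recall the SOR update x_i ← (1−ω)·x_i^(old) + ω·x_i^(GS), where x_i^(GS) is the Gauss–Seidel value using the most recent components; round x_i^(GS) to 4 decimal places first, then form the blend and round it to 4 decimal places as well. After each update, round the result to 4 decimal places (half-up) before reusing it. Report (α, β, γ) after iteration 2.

Iteration 1:
  α: GS value = (8 - (1)·-1.1000 - (3)·2.5000) / (8) = 0.2000;  α ← (1−ω)·1.5000 + ω·0.2000 = 0.5900
  β: GS value = (-6 - (-3)·0.5900 - (-2)·2.5000) / (6) = 0.1283;  β ← (1−ω)·-1.1000 + ω·0.1283 = -0.2402
  γ: GS value = (-9 - (1)·0.5900 - (2)·-0.2402) / (6) = -1.5183;  γ ← (1−ω)·2.5000 + ω·-1.5183 = -0.3128
Iteration 2:
  α: GS value = (8 - (1)·-0.2402 - (3)·-0.3128) / (8) = 1.1473;  α ← (1−ω)·0.5900 + ω·1.1473 = 0.9801
  β: GS value = (-6 - (-3)·0.9801 - (-2)·-0.3128) / (6) = -0.6142;  β ← (1−ω)·-0.2402 + ω·-0.6142 = -0.5020
  γ: GS value = (-9 - (1)·0.9801 - (2)·-0.5020) / (6) = -1.4960;  γ ← (1−ω)·-0.3128 + ω·-1.4960 = -1.1410

(0.9801, -0.5020, -1.1410)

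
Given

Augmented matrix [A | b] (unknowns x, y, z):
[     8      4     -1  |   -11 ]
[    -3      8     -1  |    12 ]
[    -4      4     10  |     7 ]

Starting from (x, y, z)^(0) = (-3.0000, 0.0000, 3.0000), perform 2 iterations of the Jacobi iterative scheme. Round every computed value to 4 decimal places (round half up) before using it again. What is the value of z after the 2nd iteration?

Iteration 1:
  x = (-11 - (4)·0.0000 - (-1)·3.0000) / (8) = -1.0000
  y = (12 - (-3)·-3.0000 - (-1)·3.0000) / (8) = 0.7500
  z = (7 - (-4)·-3.0000 - (4)·0.0000) / (10) = -0.5000
Iteration 2:
  x = (-11 - (4)·0.7500 - (-1)·-0.5000) / (8) = -1.8125
  y = (12 - (-3)·-1.0000 - (-1)·-0.5000) / (8) = 1.0625
  z = (7 - (-4)·-1.0000 - (4)·0.7500) / (10) = 0.0000

0.0000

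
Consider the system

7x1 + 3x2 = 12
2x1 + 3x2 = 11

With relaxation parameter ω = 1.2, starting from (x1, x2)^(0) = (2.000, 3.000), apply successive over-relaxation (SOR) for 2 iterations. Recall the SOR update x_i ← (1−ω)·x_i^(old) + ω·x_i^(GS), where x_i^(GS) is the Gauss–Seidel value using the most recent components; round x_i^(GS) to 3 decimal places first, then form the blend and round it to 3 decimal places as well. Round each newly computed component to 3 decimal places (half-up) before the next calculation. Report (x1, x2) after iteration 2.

Iteration 1:
  x1: GS value = (12 - (3)·3.000) / (7) = 0.429;  x1 ← (1−ω)·2.000 + ω·0.429 = 0.115
  x2: GS value = (11 - (2)·0.115) / (3) = 3.590;  x2 ← (1−ω)·3.000 + ω·3.590 = 3.708
Iteration 2:
  x1: GS value = (12 - (3)·3.708) / (7) = 0.125;  x1 ← (1−ω)·0.115 + ω·0.125 = 0.127
  x2: GS value = (11 - (2)·0.127) / (3) = 3.582;  x2 ← (1−ω)·3.708 + ω·3.582 = 3.557

(0.127, 3.557)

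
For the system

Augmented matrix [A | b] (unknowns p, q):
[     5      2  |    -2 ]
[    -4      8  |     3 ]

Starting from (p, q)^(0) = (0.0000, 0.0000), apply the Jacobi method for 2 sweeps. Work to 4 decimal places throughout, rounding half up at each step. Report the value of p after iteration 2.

Iteration 1:
  p = (-2 - (2)·0.0000) / (5) = -0.4000
  q = (3 - (-4)·0.0000) / (8) = 0.3750
Iteration 2:
  p = (-2 - (2)·0.3750) / (5) = -0.5500
  q = (3 - (-4)·-0.4000) / (8) = 0.1750

-0.5500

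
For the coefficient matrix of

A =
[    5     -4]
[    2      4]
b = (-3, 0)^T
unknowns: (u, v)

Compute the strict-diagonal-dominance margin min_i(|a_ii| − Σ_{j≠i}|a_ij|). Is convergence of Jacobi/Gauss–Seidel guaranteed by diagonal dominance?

row 1: |5| − (4) = 1
row 2: |4| − (2) = 2
minimum over rows = 1 → strictly diagonally dominant (convergence guaranteed)

1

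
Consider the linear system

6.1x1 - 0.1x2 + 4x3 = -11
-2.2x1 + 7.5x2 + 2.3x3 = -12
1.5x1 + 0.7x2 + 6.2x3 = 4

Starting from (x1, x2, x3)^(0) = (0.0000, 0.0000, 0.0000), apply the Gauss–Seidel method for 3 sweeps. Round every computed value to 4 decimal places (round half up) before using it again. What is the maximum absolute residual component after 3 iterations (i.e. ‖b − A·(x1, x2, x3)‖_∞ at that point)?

0.2796

Iteration 1:
  x1 = (-11 - (-0.1)·0.0000 - (4)·0.0000) / (6.1) = -1.8033
  x2 = (-12 - (-2.2)·-1.8033 - (2.3)·0.0000) / (7.5) = -2.1290
  x3 = (4 - (1.5)·-1.8033 - (0.7)·-2.1290) / (6.2) = 1.3218
Iteration 2:
  x1 = (-11 - (-0.1)·-2.1290 - (4)·1.3218) / (6.1) = -2.7049
  x2 = (-12 - (-2.2)·-2.7049 - (2.3)·1.3218) / (7.5) = -2.7988
  x3 = (4 - (1.5)·-2.7049 - (0.7)·-2.7988) / (6.2) = 1.6156
Iteration 3:
  x1 = (-11 - (-0.1)·-2.7988 - (4)·1.6156) / (6.1) = -2.9086
  x2 = (-12 - (-2.2)·-2.9086 - (2.3)·1.6156) / (7.5) = -2.9486
  x3 = (4 - (1.5)·-2.9086 - (0.7)·-2.9486) / (6.2) = 1.6818
Residual b − A·x = (-0.2796, -0.1526, -0.0002); ∞-norm = 0.2796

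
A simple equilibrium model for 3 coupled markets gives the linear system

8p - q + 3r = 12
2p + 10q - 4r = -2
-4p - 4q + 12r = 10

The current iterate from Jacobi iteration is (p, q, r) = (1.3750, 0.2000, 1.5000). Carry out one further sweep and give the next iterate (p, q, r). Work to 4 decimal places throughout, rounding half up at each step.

(0.9625, 0.1250, 1.3583)

One sweep:
  p = (12 - (-1)·0.2000 - (3)·1.5000) / (8) = 0.9625
  q = (-2 - (2)·1.3750 - (-4)·1.5000) / (10) = 0.1250
  r = (10 - (-4)·1.3750 - (-4)·0.2000) / (12) = 1.3583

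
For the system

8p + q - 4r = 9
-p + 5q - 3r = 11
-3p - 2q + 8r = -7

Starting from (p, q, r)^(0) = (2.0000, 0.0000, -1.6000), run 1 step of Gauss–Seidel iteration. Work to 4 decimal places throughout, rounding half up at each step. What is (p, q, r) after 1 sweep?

(0.3250, 1.3050, -0.4269)

Iteration 1:
  p = (9 - (1)·0.0000 - (-4)·-1.6000) / (8) = 0.3250
  q = (11 - (-1)·0.3250 - (-3)·-1.6000) / (5) = 1.3050
  r = (-7 - (-3)·0.3250 - (-2)·1.3050) / (8) = -0.4269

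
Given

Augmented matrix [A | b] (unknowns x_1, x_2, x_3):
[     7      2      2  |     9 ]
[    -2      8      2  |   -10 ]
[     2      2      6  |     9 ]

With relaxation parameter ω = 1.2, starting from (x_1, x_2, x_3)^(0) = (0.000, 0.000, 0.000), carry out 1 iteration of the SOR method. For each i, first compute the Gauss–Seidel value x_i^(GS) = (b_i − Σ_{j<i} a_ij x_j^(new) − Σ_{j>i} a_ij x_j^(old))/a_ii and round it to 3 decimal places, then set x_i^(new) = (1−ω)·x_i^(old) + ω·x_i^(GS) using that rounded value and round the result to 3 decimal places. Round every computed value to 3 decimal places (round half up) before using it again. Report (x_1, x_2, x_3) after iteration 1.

Iteration 1:
  x_1: GS value = (9 - (2)·0.000 - (2)·0.000) / (7) = 1.286;  x_1 ← (1−ω)·0.000 + ω·1.286 = 1.543
  x_2: GS value = (-10 - (-2)·1.543 - (2)·0.000) / (8) = -0.864;  x_2 ← (1−ω)·0.000 + ω·-0.864 = -1.037
  x_3: GS value = (9 - (2)·1.543 - (2)·-1.037) / (6) = 1.331;  x_3 ← (1−ω)·0.000 + ω·1.331 = 1.597

(1.543, -1.037, 1.597)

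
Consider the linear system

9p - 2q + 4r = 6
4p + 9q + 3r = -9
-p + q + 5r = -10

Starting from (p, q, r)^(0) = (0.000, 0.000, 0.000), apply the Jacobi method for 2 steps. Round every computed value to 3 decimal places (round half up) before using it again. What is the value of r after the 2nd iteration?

-1.667

Iteration 1:
  p = (6 - (-2)·0.000 - (4)·0.000) / (9) = 0.667
  q = (-9 - (4)·0.000 - (3)·0.000) / (9) = -1.000
  r = (-10 - (-1)·0.000 - (1)·0.000) / (5) = -2.000
Iteration 2:
  p = (6 - (-2)·-1.000 - (4)·-2.000) / (9) = 1.333
  q = (-9 - (4)·0.667 - (3)·-2.000) / (9) = -0.630
  r = (-10 - (-1)·0.667 - (1)·-1.000) / (5) = -1.667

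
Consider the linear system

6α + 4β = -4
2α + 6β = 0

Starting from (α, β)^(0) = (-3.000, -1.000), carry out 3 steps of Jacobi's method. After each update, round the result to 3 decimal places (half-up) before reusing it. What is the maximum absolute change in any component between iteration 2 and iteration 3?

Iteration 1:
  α = (-4 - (4)·-1.000) / (6) = 0.000
  β = (0 - (2)·-3.000) / (6) = 1.000
Iteration 2:
  α = (-4 - (4)·1.000) / (6) = -1.333
  β = (0 - (2)·0.000) / (6) = 0.000
Iteration 3:
  α = (-4 - (4)·0.000) / (6) = -0.667
  β = (0 - (2)·-1.333) / (6) = 0.444
Change: (0.666, 0.444) → max |·| = 0.666

0.666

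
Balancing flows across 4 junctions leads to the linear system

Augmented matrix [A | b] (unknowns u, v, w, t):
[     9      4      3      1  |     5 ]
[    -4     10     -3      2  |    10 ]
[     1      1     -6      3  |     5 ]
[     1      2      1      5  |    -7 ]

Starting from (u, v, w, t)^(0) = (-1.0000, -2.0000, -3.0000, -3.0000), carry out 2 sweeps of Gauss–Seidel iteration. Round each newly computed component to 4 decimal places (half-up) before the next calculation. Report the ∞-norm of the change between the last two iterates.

2.2414

Iteration 1:
  u = (5 - (4)·-2.0000 - (3)·-3.0000 - (1)·-3.0000) / (9) = 2.7778
  v = (10 - (-4)·2.7778 - (-3)·-3.0000 - (2)·-3.0000) / (10) = 1.8111
  w = (5 - (1)·2.7778 - (1)·1.8111 - (3)·-3.0000) / (-6) = -1.5685
  t = (-7 - (1)·2.7778 - (2)·1.8111 - (1)·-1.5685) / (5) = -2.3663
Iteration 2:
  u = (5 - (4)·1.8111 - (3)·-1.5685 - (1)·-2.3663) / (9) = 0.5364
  v = (10 - (-4)·0.5364 - (-3)·-1.5685 - (2)·-2.3663) / (10) = 1.2173
  w = (5 - (1)·0.5364 - (1)·1.2173 - (3)·-2.3663) / (-6) = -1.7242
  t = (-7 - (1)·0.5364 - (2)·1.2173 - (1)·-1.7242) / (5) = -1.6494
Change: (-2.2414, -0.5938, -0.1557, 0.7169) → max |·| = 2.2414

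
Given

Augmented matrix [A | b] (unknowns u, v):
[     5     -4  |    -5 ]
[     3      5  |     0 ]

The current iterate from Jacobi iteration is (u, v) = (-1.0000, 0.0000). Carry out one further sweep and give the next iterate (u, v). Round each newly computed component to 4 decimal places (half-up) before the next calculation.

(-1.0000, 0.6000)

One sweep:
  u = (-5 - (-4)·0.0000) / (5) = -1.0000
  v = (0 - (3)·-1.0000) / (5) = 0.6000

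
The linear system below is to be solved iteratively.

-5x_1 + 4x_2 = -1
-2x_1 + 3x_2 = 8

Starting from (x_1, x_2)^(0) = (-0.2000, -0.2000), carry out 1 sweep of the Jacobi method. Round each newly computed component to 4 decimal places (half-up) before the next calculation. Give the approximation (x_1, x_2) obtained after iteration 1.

(0.0400, 2.5333)

Iteration 1:
  x_1 = (-1 - (4)·-0.2000) / (-5) = 0.0400
  x_2 = (8 - (-2)·-0.2000) / (3) = 2.5333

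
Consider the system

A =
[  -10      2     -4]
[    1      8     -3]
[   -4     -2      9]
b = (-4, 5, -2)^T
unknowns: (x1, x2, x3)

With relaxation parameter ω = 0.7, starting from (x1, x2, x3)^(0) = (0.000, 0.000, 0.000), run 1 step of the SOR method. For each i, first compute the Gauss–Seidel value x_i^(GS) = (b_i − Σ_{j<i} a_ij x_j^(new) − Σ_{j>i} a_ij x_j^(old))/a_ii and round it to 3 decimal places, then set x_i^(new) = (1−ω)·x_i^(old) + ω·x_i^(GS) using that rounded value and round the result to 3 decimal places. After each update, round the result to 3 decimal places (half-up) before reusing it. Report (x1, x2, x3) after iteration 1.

(0.280, 0.413, -0.004)

Iteration 1:
  x1: GS value = (-4 - (2)·0.000 - (-4)·0.000) / (-10) = 0.400;  x1 ← (1−ω)·0.000 + ω·0.400 = 0.280
  x2: GS value = (5 - (1)·0.280 - (-3)·0.000) / (8) = 0.590;  x2 ← (1−ω)·0.000 + ω·0.590 = 0.413
  x3: GS value = (-2 - (-4)·0.280 - (-2)·0.413) / (9) = -0.006;  x3 ← (1−ω)·0.000 + ω·-0.006 = -0.004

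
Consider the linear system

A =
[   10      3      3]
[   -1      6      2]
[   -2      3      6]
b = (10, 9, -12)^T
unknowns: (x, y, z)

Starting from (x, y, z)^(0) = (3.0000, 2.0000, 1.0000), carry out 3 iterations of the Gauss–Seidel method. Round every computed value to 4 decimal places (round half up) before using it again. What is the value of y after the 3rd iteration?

Iteration 1:
  x = (10 - (3)·2.0000 - (3)·1.0000) / (10) = 0.1000
  y = (9 - (-1)·0.1000 - (2)·1.0000) / (6) = 1.1833
  z = (-12 - (-2)·0.1000 - (3)·1.1833) / (6) = -2.5583
Iteration 2:
  x = (10 - (3)·1.1833 - (3)·-2.5583) / (10) = 1.4125
  y = (9 - (-1)·1.4125 - (2)·-2.5583) / (6) = 2.5882
  z = (-12 - (-2)·1.4125 - (3)·2.5882) / (6) = -2.8233
Iteration 3:
  x = (10 - (3)·2.5882 - (3)·-2.8233) / (10) = 1.0705
  y = (9 - (-1)·1.0705 - (2)·-2.8233) / (6) = 2.6195
  z = (-12 - (-2)·1.0705 - (3)·2.6195) / (6) = -2.9529

2.6195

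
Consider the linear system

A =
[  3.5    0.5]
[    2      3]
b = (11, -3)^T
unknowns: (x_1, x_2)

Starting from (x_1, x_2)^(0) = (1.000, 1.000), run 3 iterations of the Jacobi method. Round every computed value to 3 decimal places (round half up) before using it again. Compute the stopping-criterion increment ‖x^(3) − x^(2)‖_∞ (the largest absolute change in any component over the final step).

Iteration 1:
  x_1 = (11 - (0.5)·1.000) / (3.5) = 3.000
  x_2 = (-3 - (2)·1.000) / (3) = -1.667
Iteration 2:
  x_1 = (11 - (0.5)·-1.667) / (3.5) = 3.381
  x_2 = (-3 - (2)·3.000) / (3) = -3.000
Iteration 3:
  x_1 = (11 - (0.5)·-3.000) / (3.5) = 3.571
  x_2 = (-3 - (2)·3.381) / (3) = -3.254
Change: (0.190, -0.254) → max |·| = 0.254

0.254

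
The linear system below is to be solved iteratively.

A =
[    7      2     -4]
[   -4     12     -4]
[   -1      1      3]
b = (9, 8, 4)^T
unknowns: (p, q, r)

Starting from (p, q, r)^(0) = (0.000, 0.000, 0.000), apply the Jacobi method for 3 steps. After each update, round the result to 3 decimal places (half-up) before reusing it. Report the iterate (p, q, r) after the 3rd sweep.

Iteration 1:
  p = (9 - (2)·0.000 - (-4)·0.000) / (7) = 1.286
  q = (8 - (-4)·0.000 - (-4)·0.000) / (12) = 0.667
  r = (4 - (-1)·0.000 - (1)·0.000) / (3) = 1.333
Iteration 2:
  p = (9 - (2)·0.667 - (-4)·1.333) / (7) = 1.857
  q = (8 - (-4)·1.286 - (-4)·1.333) / (12) = 1.540
  r = (4 - (-1)·1.286 - (1)·0.667) / (3) = 1.540
Iteration 3:
  p = (9 - (2)·1.540 - (-4)·1.540) / (7) = 1.726
  q = (8 - (-4)·1.857 - (-4)·1.540) / (12) = 1.799
  r = (4 - (-1)·1.857 - (1)·1.540) / (3) = 1.439

(1.726, 1.799, 1.439)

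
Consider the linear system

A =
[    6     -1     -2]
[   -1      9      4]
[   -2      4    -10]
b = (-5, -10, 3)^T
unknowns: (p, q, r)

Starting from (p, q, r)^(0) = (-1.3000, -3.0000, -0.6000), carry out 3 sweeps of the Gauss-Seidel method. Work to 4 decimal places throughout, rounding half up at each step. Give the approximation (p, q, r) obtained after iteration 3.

(-1.1756, -1.0209, -0.4732)

Iteration 1:
  p = (-5 - (-1)·-3.0000 - (-2)·-0.6000) / (6) = -1.5333
  q = (-10 - (-1)·-1.5333 - (4)·-0.6000) / (9) = -1.0148
  r = (3 - (-2)·-1.5333 - (4)·-1.0148) / (-10) = -0.3993
Iteration 2:
  p = (-5 - (-1)·-1.0148 - (-2)·-0.3993) / (6) = -1.1356
  q = (-10 - (-1)·-1.1356 - (4)·-0.3993) / (9) = -1.0598
  r = (3 - (-2)·-1.1356 - (4)·-1.0598) / (-10) = -0.4968
Iteration 3:
  p = (-5 - (-1)·-1.0598 - (-2)·-0.4968) / (6) = -1.1756
  q = (-10 - (-1)·-1.1756 - (4)·-0.4968) / (9) = -1.0209
  r = (3 - (-2)·-1.1756 - (4)·-1.0209) / (-10) = -0.4732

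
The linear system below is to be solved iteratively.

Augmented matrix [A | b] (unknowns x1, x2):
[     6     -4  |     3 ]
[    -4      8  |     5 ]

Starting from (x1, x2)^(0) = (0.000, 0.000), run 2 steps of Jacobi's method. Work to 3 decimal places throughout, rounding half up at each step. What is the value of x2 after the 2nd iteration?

0.875

Iteration 1:
  x1 = (3 - (-4)·0.000) / (6) = 0.500
  x2 = (5 - (-4)·0.000) / (8) = 0.625
Iteration 2:
  x1 = (3 - (-4)·0.625) / (6) = 0.917
  x2 = (5 - (-4)·0.500) / (8) = 0.875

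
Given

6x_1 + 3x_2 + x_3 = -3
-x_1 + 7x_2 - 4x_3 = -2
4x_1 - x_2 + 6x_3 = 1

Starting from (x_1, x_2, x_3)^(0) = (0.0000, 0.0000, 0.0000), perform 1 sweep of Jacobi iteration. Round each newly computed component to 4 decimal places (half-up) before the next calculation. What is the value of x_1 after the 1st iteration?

-0.5000

Iteration 1:
  x_1 = (-3 - (3)·0.0000 - (1)·0.0000) / (6) = -0.5000
  x_2 = (-2 - (-1)·0.0000 - (-4)·0.0000) / (7) = -0.2857
  x_3 = (1 - (4)·0.0000 - (-1)·0.0000) / (6) = 0.1667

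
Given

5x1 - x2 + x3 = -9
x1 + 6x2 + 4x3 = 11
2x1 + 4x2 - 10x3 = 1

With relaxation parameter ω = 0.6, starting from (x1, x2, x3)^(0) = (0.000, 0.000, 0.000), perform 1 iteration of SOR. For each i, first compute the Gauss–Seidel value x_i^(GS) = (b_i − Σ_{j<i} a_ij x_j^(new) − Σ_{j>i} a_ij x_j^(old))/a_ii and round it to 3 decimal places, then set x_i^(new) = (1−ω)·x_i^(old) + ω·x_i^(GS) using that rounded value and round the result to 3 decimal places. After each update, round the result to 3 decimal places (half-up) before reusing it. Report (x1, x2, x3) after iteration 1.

Iteration 1:
  x1: GS value = (-9 - (-1)·0.000 - (1)·0.000) / (5) = -1.800;  x1 ← (1−ω)·0.000 + ω·-1.800 = -1.080
  x2: GS value = (11 - (1)·-1.080 - (4)·0.000) / (6) = 2.013;  x2 ← (1−ω)·0.000 + ω·2.013 = 1.208
  x3: GS value = (1 - (2)·-1.080 - (4)·1.208) / (-10) = 0.167;  x3 ← (1−ω)·0.000 + ω·0.167 = 0.100

(-1.080, 1.208, 0.100)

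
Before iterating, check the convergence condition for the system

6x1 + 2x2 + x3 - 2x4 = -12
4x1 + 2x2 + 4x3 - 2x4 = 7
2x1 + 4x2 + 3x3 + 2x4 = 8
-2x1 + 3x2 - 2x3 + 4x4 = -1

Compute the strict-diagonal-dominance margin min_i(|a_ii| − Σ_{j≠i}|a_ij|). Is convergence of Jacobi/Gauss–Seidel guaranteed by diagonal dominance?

row 1: |6| − (2+1+2) = 1
row 2: |2| − (4+4+2) = -8
row 3: |3| − (2+4+2) = -5
row 4: |4| − (2+3+2) = -3
minimum over rows = -8 → not strictly diagonally dominant

-8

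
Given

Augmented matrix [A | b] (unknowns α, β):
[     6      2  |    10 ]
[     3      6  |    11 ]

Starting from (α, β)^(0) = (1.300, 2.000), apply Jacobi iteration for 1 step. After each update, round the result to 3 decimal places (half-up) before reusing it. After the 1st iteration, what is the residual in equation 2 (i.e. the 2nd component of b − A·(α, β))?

Iteration 1:
  α = (10 - (2)·2.000) / (6) = 1.000
  β = (11 - (3)·1.300) / (6) = 1.183
Residual b − A·x = (1.634, 0.902)

0.902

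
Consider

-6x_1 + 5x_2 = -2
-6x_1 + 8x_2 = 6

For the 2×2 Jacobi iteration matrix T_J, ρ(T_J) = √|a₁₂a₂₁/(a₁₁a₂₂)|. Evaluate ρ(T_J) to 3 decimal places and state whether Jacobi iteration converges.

0.791

a₁₂a₂₁/(a₁₁a₂₂) = (5)·(-6) / ((-6)·(8)) = 0.625000
ρ = √|0.625000| = √0.625000 = 0.791
ρ < 1, so Jacobi converges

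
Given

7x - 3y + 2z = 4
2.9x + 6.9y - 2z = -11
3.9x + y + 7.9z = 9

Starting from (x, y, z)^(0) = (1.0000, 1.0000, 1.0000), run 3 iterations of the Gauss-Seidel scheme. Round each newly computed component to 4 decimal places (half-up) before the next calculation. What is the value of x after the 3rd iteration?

-0.3400

Iteration 1:
  x = (4 - (-3)·1.0000 - (2)·1.0000) / (7) = 0.7143
  y = (-11 - (2.9)·0.7143 - (-2)·1.0000) / (6.9) = -1.6046
  z = (9 - (3.9)·0.7143 - (1)·-1.6046) / (7.9) = 0.9897
Iteration 2:
  x = (4 - (-3)·-1.6046 - (2)·0.9897) / (7) = -0.3990
  y = (-11 - (2.9)·-0.3990 - (-2)·0.9897) / (6.9) = -1.1396
  z = (9 - (3.9)·-0.3990 - (1)·-1.1396) / (7.9) = 1.4805
Iteration 3:
  x = (4 - (-3)·-1.1396 - (2)·1.4805) / (7) = -0.3400
  y = (-11 - (2.9)·-0.3400 - (-2)·1.4805) / (6.9) = -1.0222
  z = (9 - (3.9)·-0.3400 - (1)·-1.0222) / (7.9) = 1.4365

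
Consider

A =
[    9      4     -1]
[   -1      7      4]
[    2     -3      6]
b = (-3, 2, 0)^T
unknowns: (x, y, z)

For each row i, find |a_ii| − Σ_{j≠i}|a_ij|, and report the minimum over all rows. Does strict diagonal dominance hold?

1

row 1: |9| − (4+1) = 4
row 2: |7| − (1+4) = 2
row 3: |6| − (2+3) = 1
minimum over rows = 1 → strictly diagonally dominant (convergence guaranteed)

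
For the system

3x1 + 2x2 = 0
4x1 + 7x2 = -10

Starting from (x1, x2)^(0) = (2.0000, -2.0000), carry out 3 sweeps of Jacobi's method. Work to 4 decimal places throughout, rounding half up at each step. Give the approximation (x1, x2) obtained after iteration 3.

Iteration 1:
  x1 = (0 - (2)·-2.0000) / (3) = 1.3333
  x2 = (-10 - (4)·2.0000) / (7) = -2.5714
Iteration 2:
  x1 = (0 - (2)·-2.5714) / (3) = 1.7143
  x2 = (-10 - (4)·1.3333) / (7) = -2.1905
Iteration 3:
  x1 = (0 - (2)·-2.1905) / (3) = 1.4603
  x2 = (-10 - (4)·1.7143) / (7) = -2.4082

(1.4603, -2.4082)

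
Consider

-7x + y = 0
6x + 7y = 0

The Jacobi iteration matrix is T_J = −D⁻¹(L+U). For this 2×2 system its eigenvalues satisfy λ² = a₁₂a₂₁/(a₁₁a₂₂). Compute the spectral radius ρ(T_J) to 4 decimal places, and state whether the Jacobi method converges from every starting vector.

a₁₂a₂₁/(a₁₁a₂₂) = (1)·(6) / ((-7)·(7)) = -0.122449
ρ = √|-0.122449| = √0.122449 = 0.3499
ρ < 1, so Jacobi converges

0.3499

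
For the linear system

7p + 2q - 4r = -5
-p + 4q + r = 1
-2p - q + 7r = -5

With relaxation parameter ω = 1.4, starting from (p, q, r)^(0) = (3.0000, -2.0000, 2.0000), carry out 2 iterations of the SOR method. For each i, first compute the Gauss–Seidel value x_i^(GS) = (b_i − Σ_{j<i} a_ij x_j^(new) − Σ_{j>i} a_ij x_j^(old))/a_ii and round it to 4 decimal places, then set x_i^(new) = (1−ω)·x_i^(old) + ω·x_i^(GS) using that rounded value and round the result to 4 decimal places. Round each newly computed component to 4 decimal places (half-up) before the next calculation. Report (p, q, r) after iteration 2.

(-2.5808, -0.1957, -1.4250)

Iteration 1:
  p: GS value = (-5 - (2)·-2.0000 - (-4)·2.0000) / (7) = 1.0000;  p ← (1−ω)·3.0000 + ω·1.0000 = 0.2000
  q: GS value = (1 - (-1)·0.2000 - (1)·2.0000) / (4) = -0.2000;  q ← (1−ω)·-2.0000 + ω·-0.2000 = 0.5200
  r: GS value = (-5 - (-2)·0.2000 - (-1)·0.5200) / (7) = -0.5829;  r ← (1−ω)·2.0000 + ω·-0.5829 = -1.6161
Iteration 2:
  p: GS value = (-5 - (2)·0.5200 - (-4)·-1.6161) / (7) = -1.7863;  p ← (1−ω)·0.2000 + ω·-1.7863 = -2.5808
  q: GS value = (1 - (-1)·-2.5808 - (1)·-1.6161) / (4) = 0.0088;  q ← (1−ω)·0.5200 + ω·0.0088 = -0.1957
  r: GS value = (-5 - (-2)·-2.5808 - (-1)·-0.1957) / (7) = -1.4796;  r ← (1−ω)·-1.6161 + ω·-1.4796 = -1.4250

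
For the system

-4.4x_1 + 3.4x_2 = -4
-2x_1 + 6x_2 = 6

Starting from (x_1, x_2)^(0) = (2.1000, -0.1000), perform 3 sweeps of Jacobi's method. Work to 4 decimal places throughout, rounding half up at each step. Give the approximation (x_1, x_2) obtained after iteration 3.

(1.8961, 1.7409)

Iteration 1:
  x_1 = (-4 - (3.4)·-0.1000) / (-4.4) = 0.8318
  x_2 = (6 - (-2)·2.1000) / (6) = 1.7000
Iteration 2:
  x_1 = (-4 - (3.4)·1.7000) / (-4.4) = 2.2227
  x_2 = (6 - (-2)·0.8318) / (6) = 1.2773
Iteration 3:
  x_1 = (-4 - (3.4)·1.2773) / (-4.4) = 1.8961
  x_2 = (6 - (-2)·2.2227) / (6) = 1.7409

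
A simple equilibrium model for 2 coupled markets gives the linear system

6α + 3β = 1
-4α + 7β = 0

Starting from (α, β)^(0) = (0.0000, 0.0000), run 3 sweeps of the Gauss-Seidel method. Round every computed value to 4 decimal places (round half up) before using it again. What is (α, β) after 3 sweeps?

(0.1327, 0.0758)

Iteration 1:
  α = (1 - (3)·0.0000) / (6) = 0.1667
  β = (0 - (-4)·0.1667) / (7) = 0.0953
Iteration 2:
  α = (1 - (3)·0.0953) / (6) = 0.1190
  β = (0 - (-4)·0.1190) / (7) = 0.0680
Iteration 3:
  α = (1 - (3)·0.0680) / (6) = 0.1327
  β = (0 - (-4)·0.1327) / (7) = 0.0758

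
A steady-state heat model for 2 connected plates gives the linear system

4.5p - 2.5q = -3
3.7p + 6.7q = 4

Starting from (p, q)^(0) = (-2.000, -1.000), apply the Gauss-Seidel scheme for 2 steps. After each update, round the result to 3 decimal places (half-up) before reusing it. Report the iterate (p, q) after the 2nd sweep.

(0.040, 0.575)

Iteration 1:
  p = (-3 - (-2.5)·-1.000) / (4.5) = -1.222
  q = (4 - (3.7)·-1.222) / (6.7) = 1.272
Iteration 2:
  p = (-3 - (-2.5)·1.272) / (4.5) = 0.040
  q = (4 - (3.7)·0.040) / (6.7) = 0.575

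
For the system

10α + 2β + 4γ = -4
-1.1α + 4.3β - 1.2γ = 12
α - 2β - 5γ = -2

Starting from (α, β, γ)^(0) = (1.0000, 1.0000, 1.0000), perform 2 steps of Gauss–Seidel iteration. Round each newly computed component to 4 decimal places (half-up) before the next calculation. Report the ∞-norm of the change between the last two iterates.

Iteration 1:
  α = (-4 - (2)·1.0000 - (4)·1.0000) / (10) = -1.0000
  β = (12 - (-1.1)·-1.0000 - (-1.2)·1.0000) / (4.3) = 2.8140
  γ = (-2 - (1)·-1.0000 - (-2)·2.8140) / (-5) = -0.9256
Iteration 2:
  α = (-4 - (2)·2.8140 - (4)·-0.9256) / (10) = -0.5926
  β = (12 - (-1.1)·-0.5926 - (-1.2)·-0.9256) / (4.3) = 2.3808
  γ = (-2 - (1)·-0.5926 - (-2)·2.3808) / (-5) = -0.6708
Change: (0.4074, -0.4332, 0.2548) → max |·| = 0.4332

0.4332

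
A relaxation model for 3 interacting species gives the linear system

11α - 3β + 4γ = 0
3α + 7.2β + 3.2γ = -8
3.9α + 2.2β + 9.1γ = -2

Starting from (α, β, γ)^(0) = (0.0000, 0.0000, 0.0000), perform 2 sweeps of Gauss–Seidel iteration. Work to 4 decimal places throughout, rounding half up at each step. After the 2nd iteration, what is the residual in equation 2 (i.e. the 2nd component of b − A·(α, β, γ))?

Iteration 1:
  α = (0 - (-3)·0.0000 - (4)·0.0000) / (11) = 0.0000
  β = (-8 - (3)·0.0000 - (3.2)·0.0000) / (7.2) = -1.1111
  γ = (-2 - (3.9)·0.0000 - (2.2)·-1.1111) / (9.1) = 0.0488
Iteration 2:
  α = (0 - (-3)·-1.1111 - (4)·0.0488) / (11) = -0.3208
  β = (-8 - (3)·-0.3208 - (3.2)·0.0488) / (7.2) = -0.9991
  γ = (-2 - (3.9)·-0.3208 - (2.2)·-0.9991) / (9.1) = 0.1592
Residual b − A·x = (-0.1053, -0.3535, 0.0004)

-0.3535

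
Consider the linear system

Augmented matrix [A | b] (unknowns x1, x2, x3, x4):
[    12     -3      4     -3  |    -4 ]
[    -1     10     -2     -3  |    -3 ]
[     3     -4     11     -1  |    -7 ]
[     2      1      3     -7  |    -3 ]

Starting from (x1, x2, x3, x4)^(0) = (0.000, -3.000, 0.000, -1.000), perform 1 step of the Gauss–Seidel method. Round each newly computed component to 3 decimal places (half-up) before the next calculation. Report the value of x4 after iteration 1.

-0.327

Iteration 1:
  x1 = (-4 - (-3)·-3.000 - (4)·0.000 - (-3)·-1.000) / (12) = -1.333
  x2 = (-3 - (-1)·-1.333 - (-2)·0.000 - (-3)·-1.000) / (10) = -0.733
  x3 = (-7 - (3)·-1.333 - (-4)·-0.733 - (-1)·-1.000) / (11) = -0.630
  x4 = (-3 - (2)·-1.333 - (1)·-0.733 - (3)·-0.630) / (-7) = -0.327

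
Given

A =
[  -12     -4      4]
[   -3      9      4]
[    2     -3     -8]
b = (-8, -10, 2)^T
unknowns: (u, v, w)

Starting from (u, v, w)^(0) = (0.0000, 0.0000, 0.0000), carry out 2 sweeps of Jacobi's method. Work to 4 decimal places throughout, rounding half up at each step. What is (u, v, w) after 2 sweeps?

Iteration 1:
  u = (-8 - (-4)·0.0000 - (4)·0.0000) / (-12) = 0.6667
  v = (-10 - (-3)·0.0000 - (4)·0.0000) / (9) = -1.1111
  w = (2 - (2)·0.0000 - (-3)·0.0000) / (-8) = -0.2500
Iteration 2:
  u = (-8 - (-4)·-1.1111 - (4)·-0.2500) / (-12) = 0.9537
  v = (-10 - (-3)·0.6667 - (4)·-0.2500) / (9) = -0.7778
  w = (2 - (2)·0.6667 - (-3)·-1.1111) / (-8) = 0.3333

(0.9537, -0.7778, 0.3333)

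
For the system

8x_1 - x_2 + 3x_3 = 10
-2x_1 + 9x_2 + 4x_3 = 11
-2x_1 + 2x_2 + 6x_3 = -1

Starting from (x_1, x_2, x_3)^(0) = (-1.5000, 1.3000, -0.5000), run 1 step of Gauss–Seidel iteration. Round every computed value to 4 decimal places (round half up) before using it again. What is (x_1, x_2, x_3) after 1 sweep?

Iteration 1:
  x_1 = (10 - (-1)·1.3000 - (3)·-0.5000) / (8) = 1.6000
  x_2 = (11 - (-2)·1.6000 - (4)·-0.5000) / (9) = 1.8000
  x_3 = (-1 - (-2)·1.6000 - (2)·1.8000) / (6) = -0.2333

(1.6000, 1.8000, -0.2333)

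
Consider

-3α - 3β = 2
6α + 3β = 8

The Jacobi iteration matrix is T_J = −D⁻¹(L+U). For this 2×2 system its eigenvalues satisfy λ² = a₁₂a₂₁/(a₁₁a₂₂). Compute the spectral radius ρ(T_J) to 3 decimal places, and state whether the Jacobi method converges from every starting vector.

a₁₂a₂₁/(a₁₁a₂₂) = (-3)·(6) / ((-3)·(3)) = 2.000000
ρ = √|2.000000| = √2.000000 = 1.414
ρ > 1, so Jacobi diverges

1.414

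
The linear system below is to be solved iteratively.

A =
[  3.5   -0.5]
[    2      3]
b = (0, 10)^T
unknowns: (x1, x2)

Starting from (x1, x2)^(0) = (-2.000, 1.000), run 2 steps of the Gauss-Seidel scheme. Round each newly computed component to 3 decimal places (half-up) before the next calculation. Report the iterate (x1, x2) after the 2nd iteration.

(0.463, 3.025)

Iteration 1:
  x1 = (0 - (-0.5)·1.000) / (3.5) = 0.143
  x2 = (10 - (2)·0.143) / (3) = 3.238
Iteration 2:
  x1 = (0 - (-0.5)·3.238) / (3.5) = 0.463
  x2 = (10 - (2)·0.463) / (3) = 3.025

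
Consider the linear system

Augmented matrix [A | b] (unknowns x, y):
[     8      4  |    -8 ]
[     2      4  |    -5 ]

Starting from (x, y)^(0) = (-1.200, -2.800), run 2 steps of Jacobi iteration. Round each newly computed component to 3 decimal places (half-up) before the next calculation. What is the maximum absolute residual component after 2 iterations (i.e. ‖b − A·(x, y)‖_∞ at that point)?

3.200

Iteration 1:
  x = (-8 - (4)·-2.800) / (8) = 0.400
  y = (-5 - (2)·-1.200) / (4) = -0.650
Iteration 2:
  x = (-8 - (4)·-0.650) / (8) = -0.675
  y = (-5 - (2)·0.400) / (4) = -1.450
Residual b − A·x = (3.200, 2.150); ∞-norm = 3.200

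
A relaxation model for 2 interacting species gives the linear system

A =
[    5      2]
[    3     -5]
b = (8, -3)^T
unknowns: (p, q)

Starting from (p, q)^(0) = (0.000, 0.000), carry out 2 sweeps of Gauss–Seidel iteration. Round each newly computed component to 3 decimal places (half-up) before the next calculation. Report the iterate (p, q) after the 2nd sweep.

(0.976, 1.186)

Iteration 1:
  p = (8 - (2)·0.000) / (5) = 1.600
  q = (-3 - (3)·1.600) / (-5) = 1.560
Iteration 2:
  p = (8 - (2)·1.560) / (5) = 0.976
  q = (-3 - (3)·0.976) / (-5) = 1.186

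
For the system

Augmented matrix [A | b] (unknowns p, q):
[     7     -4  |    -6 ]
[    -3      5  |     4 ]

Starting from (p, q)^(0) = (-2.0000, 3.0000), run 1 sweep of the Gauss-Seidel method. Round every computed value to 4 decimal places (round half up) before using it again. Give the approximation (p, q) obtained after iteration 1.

Iteration 1:
  p = (-6 - (-4)·3.0000) / (7) = 0.8571
  q = (4 - (-3)·0.8571) / (5) = 1.3143

(0.8571, 1.3143)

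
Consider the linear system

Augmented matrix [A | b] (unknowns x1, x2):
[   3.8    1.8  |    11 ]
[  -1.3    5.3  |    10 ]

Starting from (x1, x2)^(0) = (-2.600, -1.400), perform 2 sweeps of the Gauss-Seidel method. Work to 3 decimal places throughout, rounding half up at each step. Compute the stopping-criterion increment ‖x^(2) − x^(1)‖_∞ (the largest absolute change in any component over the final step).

1.971

Iteration 1:
  x1 = (11 - (1.8)·-1.400) / (3.8) = 3.558
  x2 = (10 - (-1.3)·3.558) / (5.3) = 2.760
Iteration 2:
  x1 = (11 - (1.8)·2.760) / (3.8) = 1.587
  x2 = (10 - (-1.3)·1.587) / (5.3) = 2.276
Change: (-1.971, -0.484) → max |·| = 1.971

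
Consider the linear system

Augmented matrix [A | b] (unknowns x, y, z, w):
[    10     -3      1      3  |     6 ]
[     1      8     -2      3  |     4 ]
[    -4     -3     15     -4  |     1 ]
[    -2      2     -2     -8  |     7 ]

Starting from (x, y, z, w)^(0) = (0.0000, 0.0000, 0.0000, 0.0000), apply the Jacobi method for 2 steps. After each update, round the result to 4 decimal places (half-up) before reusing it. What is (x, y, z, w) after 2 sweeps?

(1.0058, 0.7698, 0.0933, -0.9167)

Iteration 1:
  x = (6 - (-3)·0.0000 - (1)·0.0000 - (3)·0.0000) / (10) = 0.6000
  y = (4 - (1)·0.0000 - (-2)·0.0000 - (3)·0.0000) / (8) = 0.5000
  z = (1 - (-4)·0.0000 - (-3)·0.0000 - (-4)·0.0000) / (15) = 0.0667
  w = (7 - (-2)·0.0000 - (2)·0.0000 - (-2)·0.0000) / (-8) = -0.8750
Iteration 2:
  x = (6 - (-3)·0.5000 - (1)·0.0667 - (3)·-0.8750) / (10) = 1.0058
  y = (4 - (1)·0.6000 - (-2)·0.0667 - (3)·-0.8750) / (8) = 0.7698
  z = (1 - (-4)·0.6000 - (-3)·0.5000 - (-4)·-0.8750) / (15) = 0.0933
  w = (7 - (-2)·0.6000 - (2)·0.5000 - (-2)·0.0667) / (-8) = -0.9167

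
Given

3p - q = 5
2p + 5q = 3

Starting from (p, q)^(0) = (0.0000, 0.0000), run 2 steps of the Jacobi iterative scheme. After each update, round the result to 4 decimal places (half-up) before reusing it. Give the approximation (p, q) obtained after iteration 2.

(1.8667, -0.0667)

Iteration 1:
  p = (5 - (-1)·0.0000) / (3) = 1.6667
  q = (3 - (2)·0.0000) / (5) = 0.6000
Iteration 2:
  p = (5 - (-1)·0.6000) / (3) = 1.8667
  q = (3 - (2)·1.6667) / (5) = -0.0667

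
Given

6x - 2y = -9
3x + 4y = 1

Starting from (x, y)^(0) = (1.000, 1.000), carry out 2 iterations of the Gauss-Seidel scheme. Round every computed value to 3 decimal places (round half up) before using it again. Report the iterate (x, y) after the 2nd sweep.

Iteration 1:
  x = (-9 - (-2)·1.000) / (6) = -1.167
  y = (1 - (3)·-1.167) / (4) = 1.125
Iteration 2:
  x = (-9 - (-2)·1.125) / (6) = -1.125
  y = (1 - (3)·-1.125) / (4) = 1.094

(-1.125, 1.094)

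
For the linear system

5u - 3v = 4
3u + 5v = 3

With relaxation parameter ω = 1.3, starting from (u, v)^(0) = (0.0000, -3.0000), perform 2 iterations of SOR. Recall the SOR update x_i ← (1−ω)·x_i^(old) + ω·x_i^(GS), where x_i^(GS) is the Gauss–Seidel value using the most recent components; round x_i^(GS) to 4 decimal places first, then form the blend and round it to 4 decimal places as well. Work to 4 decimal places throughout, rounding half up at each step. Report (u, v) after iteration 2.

(3.5313, -2.7826)

Iteration 1:
  u: GS value = (4 - (-3)·-3.0000) / (5) = -1.0000;  u ← (1−ω)·0.0000 + ω·-1.0000 = -1.3000
  v: GS value = (3 - (3)·-1.3000) / (5) = 1.3800;  v ← (1−ω)·-3.0000 + ω·1.3800 = 2.6940
Iteration 2:
  u: GS value = (4 - (-3)·2.6940) / (5) = 2.4164;  u ← (1−ω)·-1.3000 + ω·2.4164 = 3.5313
  v: GS value = (3 - (3)·3.5313) / (5) = -1.5188;  v ← (1−ω)·2.6940 + ω·-1.5188 = -2.7826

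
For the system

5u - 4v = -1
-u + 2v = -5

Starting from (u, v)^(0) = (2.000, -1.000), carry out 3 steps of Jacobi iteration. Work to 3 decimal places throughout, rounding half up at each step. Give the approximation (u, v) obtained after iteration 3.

Iteration 1:
  u = (-1 - (-4)·-1.000) / (5) = -1.000
  v = (-5 - (-1)·2.000) / (2) = -1.500
Iteration 2:
  u = (-1 - (-4)·-1.500) / (5) = -1.400
  v = (-5 - (-1)·-1.000) / (2) = -3.000
Iteration 3:
  u = (-1 - (-4)·-3.000) / (5) = -2.600
  v = (-5 - (-1)·-1.400) / (2) = -3.200

(-2.600, -3.200)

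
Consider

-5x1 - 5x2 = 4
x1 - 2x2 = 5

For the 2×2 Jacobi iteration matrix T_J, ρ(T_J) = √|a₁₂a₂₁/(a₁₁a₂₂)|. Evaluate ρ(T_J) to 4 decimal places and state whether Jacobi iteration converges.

0.7071

a₁₂a₂₁/(a₁₁a₂₂) = (-5)·(1) / ((-5)·(-2)) = -0.500000
ρ = √|-0.500000| = √0.500000 = 0.7071
ρ < 1, so Jacobi converges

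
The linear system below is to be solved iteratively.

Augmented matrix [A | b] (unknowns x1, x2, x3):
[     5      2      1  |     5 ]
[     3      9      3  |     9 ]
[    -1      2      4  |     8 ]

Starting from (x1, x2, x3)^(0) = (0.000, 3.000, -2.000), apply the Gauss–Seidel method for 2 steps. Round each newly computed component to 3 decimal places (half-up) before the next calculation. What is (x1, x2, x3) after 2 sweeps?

(0.110, 0.547, 1.754)

Iteration 1:
  x1 = (5 - (2)·3.000 - (1)·-2.000) / (5) = 0.200
  x2 = (9 - (3)·0.200 - (3)·-2.000) / (9) = 1.600
  x3 = (8 - (-1)·0.200 - (2)·1.600) / (4) = 1.250
Iteration 2:
  x1 = (5 - (2)·1.600 - (1)·1.250) / (5) = 0.110
  x2 = (9 - (3)·0.110 - (3)·1.250) / (9) = 0.547
  x3 = (8 - (-1)·0.110 - (2)·0.547) / (4) = 1.754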